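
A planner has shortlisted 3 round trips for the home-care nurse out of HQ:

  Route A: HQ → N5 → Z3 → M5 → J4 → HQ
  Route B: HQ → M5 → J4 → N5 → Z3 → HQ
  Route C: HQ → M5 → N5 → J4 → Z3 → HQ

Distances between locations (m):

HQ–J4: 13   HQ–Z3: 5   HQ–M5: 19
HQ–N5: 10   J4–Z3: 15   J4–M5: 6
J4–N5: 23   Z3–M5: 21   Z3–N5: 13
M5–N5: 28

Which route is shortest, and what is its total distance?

Route A: 10 + 13 + 21 + 6 + 13 = 63
Route B: 19 + 6 + 23 + 13 + 5 = 66
Route C: 19 + 28 + 23 + 15 + 5 = 90

63 m — Route A is the shortest.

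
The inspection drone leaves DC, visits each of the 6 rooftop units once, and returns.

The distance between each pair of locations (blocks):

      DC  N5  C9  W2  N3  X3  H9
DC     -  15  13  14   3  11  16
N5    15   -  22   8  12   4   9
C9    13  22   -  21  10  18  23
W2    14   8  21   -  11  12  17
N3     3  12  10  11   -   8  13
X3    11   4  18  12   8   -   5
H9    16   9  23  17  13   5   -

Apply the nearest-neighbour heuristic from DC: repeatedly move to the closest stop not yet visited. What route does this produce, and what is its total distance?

DC → [N3:3 / X3:11 / C9:13 / W2:14 / N5:15 / H9:16] → N3 (3)
N3 → [X3:8 / C9:10 / W2:11 / N5:12 / H9:13] → X3 (8)
X3 → [N5:4 / H9:5 / W2:12 / C9:18] → N5 (4)
N5 → [W2:8 / H9:9 / C9:22] → W2 (8)
W2 → [H9:17 / C9:21] → H9 (17)
H9 → [C9:23] → C9 (23)
Return C9→DC: 13.
Total = 3 + 8 + 4 + 8 + 17 + 23 + 13 = 76.

76 blocks along DC → N3 → X3 → N5 → W2 → H9 → C9 → DC.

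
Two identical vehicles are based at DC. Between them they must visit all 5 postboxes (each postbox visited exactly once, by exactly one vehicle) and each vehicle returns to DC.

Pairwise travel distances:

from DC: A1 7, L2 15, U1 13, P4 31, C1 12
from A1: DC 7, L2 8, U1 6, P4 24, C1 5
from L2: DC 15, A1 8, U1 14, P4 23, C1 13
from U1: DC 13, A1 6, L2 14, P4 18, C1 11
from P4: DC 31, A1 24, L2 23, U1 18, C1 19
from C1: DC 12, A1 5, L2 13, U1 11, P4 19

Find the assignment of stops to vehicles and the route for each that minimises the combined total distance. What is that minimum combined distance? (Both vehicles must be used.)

Try each way of splitting the stops between the two vehicles (each non-empty) and, for each split, find the best tour for each vehicle:
  {A1} + {L2, U1, P4, C1}: 14 + 78 = 92
  {L2} + {A1, U1, P4, C1}: 30 + 62 = 92
  {A1, L2} + {U1, P4, C1}: 30 + 62 = 92
  {U1} + {A1, L2, P4, C1}: 26 + 69 = 95
  {A1, U1} + {L2, P4, C1}: 26 + 69 = 95
  {L2, U1} + {A1, P4, C1}: 42 + 62 = 104
  … (15 splits in total)
Best: vehicle 1 DC → A1 → DC = 14; vehicle 2 DC → L2 → U1 → P4 → C1 → DC = 78; combined 92.

92 — the smallest possible combined total.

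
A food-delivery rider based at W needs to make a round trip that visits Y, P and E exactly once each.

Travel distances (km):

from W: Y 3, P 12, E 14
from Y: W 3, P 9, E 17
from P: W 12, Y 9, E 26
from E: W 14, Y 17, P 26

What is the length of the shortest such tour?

52 km — the shortest possible round trip.

With 3 stops there are 3!/2 = 3 distinct round trips (a route and its reverse cost the same).
W-Y-P-E-W: 3+9+26+14 = 52
W-Y-E-P-W: 3+17+26+12 = 58
W-P-Y-E-W: 12+9+17+14 = 52
The minimum is 52.
One optimal route: W → Y → P → E → W (or its reverse).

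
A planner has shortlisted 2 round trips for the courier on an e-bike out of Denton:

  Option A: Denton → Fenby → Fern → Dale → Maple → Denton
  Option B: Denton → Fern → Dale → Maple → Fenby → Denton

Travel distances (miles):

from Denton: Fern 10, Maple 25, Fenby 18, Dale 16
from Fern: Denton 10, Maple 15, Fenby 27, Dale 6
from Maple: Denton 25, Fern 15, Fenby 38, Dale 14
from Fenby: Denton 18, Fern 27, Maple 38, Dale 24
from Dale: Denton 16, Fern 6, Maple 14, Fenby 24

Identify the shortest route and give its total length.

Option A: 18 + 27 + 6 + 14 + 25 = 90
Option B: 10 + 6 + 14 + 38 + 18 = 86

86 miles — Option B is the shortest.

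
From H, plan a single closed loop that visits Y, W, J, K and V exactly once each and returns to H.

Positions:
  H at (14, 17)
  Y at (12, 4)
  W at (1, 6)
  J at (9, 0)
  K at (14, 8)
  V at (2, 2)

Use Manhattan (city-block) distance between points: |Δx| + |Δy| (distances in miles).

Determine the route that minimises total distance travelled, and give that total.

Shortest round trip = 60 miles.

With 5 stops there are 5!/2 = 60 distinct round trips (a route and its reverse cost the same).
H - Y - W - J - K - V - H: 15+13+14+13+18+27 = 100
H - Y - W - J - V - K - H: 15+13+14+9+18+9 = 78
H - Y - W - K - J - V - H: 15+13+15+13+9+27 = 92
H - Y - W - K - V - J - H: 15+13+15+18+9+22 = 92
H - Y - W - V - J - K - H: 15+13+5+9+13+9 = 64
H - Y - W - V - K - J - H: 15+13+5+18+13+22 = 86
H - Y - J - W - K - V - H: 15+7+14+15+18+27 = 96
H - Y - J - W - V - K - H: 15+7+14+5+18+9 = 68
H - Y - J - K - W - V - H: 15+7+13+15+5+27 = 82
H - Y - J - K - V - W - H: 15+7+13+18+5+24 = 82
H - Y - J - V - W - K - H: 15+7+9+5+15+9 = 60
H - Y - J - V - K - W - H: 15+7+9+18+15+24 = 88
H - Y - K - W - J - V - H: 15+6+15+14+9+27 = 86
H - Y - K - W - V - J - H: 15+6+15+5+9+22 = 72
… (46 more)
The minimum is 60.
One optimal route: H → Y → J → V → W → K → H (or its reverse).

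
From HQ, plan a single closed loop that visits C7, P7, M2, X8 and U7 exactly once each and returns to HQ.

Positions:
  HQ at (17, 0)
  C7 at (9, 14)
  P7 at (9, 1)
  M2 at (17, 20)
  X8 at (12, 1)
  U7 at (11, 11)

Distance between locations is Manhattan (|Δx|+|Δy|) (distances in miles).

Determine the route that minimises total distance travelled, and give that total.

There are 60 distinct closed tours to check (reversals are equivalent).
HQ-C7-P7-M2-X8-U7-HQ: 22+13+27+24+11+17 = 114
HQ-C7-P7-M2-U7-X8-HQ: 22+13+27+15+11+6 = 94
HQ-C7-P7-X8-M2-U7-HQ: 22+13+3+24+15+17 = 94
HQ-C7-P7-X8-U7-M2-HQ: 22+13+3+11+15+20 = 84
HQ-C7-P7-U7-M2-X8-HQ: 22+13+12+15+24+6 = 92
HQ-C7-P7-U7-X8-M2-HQ: 22+13+12+11+24+20 = 102
HQ-C7-M2-P7-X8-U7-HQ: 22+14+27+3+11+17 = 94
HQ-C7-M2-P7-U7-X8-HQ: 22+14+27+12+11+6 = 92
HQ-C7-M2-X8-P7-U7-HQ: 22+14+24+3+12+17 = 92
HQ-C7-M2-X8-U7-P7-HQ: 22+14+24+11+12+9 = 92
HQ-C7-M2-U7-P7-X8-HQ: 22+14+15+12+3+6 = 72
HQ-C7-M2-U7-X8-P7-HQ: 22+14+15+11+3+9 = 74
HQ-C7-X8-P7-M2-U7-HQ: 22+16+3+27+15+17 = 100
HQ-C7-X8-P7-U7-M2-HQ: 22+16+3+12+15+20 = 88
… (46 more)
HQ-M2-C7-U7-P7-X8-HQ: 20+14+5+12+3+6 = 60  ← best
The minimum is 60.
One optimal route: HQ → M2 → C7 → U7 → P7 → X8 → HQ (or its reverse).

60 miles — the shortest possible round trip.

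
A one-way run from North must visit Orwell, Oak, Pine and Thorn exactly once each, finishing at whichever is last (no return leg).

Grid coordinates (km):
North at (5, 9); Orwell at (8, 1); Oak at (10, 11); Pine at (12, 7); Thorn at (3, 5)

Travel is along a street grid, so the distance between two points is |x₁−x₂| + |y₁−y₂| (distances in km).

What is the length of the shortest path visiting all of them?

Shortest open route: 31 km.

There are 4! = 24 possible orderings.
North→Orwell→Oak→Pine→Thorn: 11+12+6+11 = 40
North→Orwell→Oak→Thorn→Pine: 11+12+13+11 = 47
North→Orwell→Pine→Oak→Thorn: 11+10+6+13 = 40
North→Orwell→Pine→Thorn→Oak: 11+10+11+13 = 45
North→Orwell→Thorn→Oak→Pine: 11+9+13+6 = 39
North→Orwell→Thorn→Pine→Oak: 11+9+11+6 = 37
North→Oak→Orwell→Pine→Thorn: 7+12+10+11 = 40
North→Oak→Orwell→Thorn→Pine: 7+12+9+11 = 39
North→Oak→Pine→Orwell→Thorn: 7+6+10+9 = 32
North→Oak→Pine→Thorn→Orwell: 7+6+11+9 = 33
North→Oak→Thorn→Orwell→Pine: 7+13+9+10 = 39
North→Oak→Thorn→Pine→Orwell: 7+13+11+10 = 41
North→Pine→Orwell→Oak→Thorn: 9+10+12+13 = 44
North→Pine→Orwell→Thorn→Oak: 9+10+9+13 = 41
… (10 more)
North→Thorn→Orwell→Pine→Oak: 6+9+10+6 = 31  ← best
The minimum is 31.
One shortest path: North → Thorn → Orwell → Pine → Oak.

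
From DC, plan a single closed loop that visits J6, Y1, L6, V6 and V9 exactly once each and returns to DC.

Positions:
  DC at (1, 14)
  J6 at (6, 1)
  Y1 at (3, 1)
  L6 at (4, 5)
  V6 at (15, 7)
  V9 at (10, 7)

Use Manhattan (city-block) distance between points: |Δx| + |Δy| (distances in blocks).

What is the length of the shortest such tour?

Minimum total distance: 56 blocks.

With 5 stops there are 5!/2 = 60 distinct round trips (a route and its reverse cost the same).
DC → J6 → Y1 → L6 → V6 → V9 → DC: 18+3+5+13+5+16 = 60
DC → J6 → Y1 → L6 → V9 → V6 → DC: 18+3+5+8+5+21 = 60
DC → J6 → Y1 → V6 → L6 → V9 → DC: 18+3+18+13+8+16 = 76
DC → J6 → Y1 → V6 → V9 → L6 → DC: 18+3+18+5+8+12 = 64
DC → J6 → Y1 → V9 → L6 → V6 → DC: 18+3+13+8+13+21 = 76
DC → J6 → Y1 → V9 → V6 → L6 → DC: 18+3+13+5+13+12 = 64
DC → J6 → L6 → Y1 → V6 → V9 → DC: 18+6+5+18+5+16 = 68
DC → J6 → L6 → Y1 → V9 → V6 → DC: 18+6+5+13+5+21 = 68
DC → J6 → L6 → V6 → Y1 → V9 → DC: 18+6+13+18+13+16 = 84
DC → J6 → L6 → V6 → V9 → Y1 → DC: 18+6+13+5+13+15 = 70
DC → J6 → L6 → V9 → Y1 → V6 → DC: 18+6+8+13+18+21 = 84
DC → J6 → L6 → V9 → V6 → Y1 → DC: 18+6+8+5+18+15 = 70
DC → J6 → V6 → Y1 → L6 → V9 → DC: 18+15+18+5+8+16 = 80
DC → J6 → V6 → Y1 → V9 → L6 → DC: 18+15+18+13+8+12 = 84
… (46 more)
DC → L6 → Y1 → J6 → V6 → V9 → DC: 12+5+3+15+5+16 = 56  ← best
The minimum is 56.
One optimal route: DC → L6 → Y1 → J6 → V6 → V9 → DC (or its reverse).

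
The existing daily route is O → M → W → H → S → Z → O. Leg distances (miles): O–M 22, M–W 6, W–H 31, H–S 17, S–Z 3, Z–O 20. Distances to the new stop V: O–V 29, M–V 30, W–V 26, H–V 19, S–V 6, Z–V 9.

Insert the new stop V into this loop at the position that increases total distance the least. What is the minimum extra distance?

Insertion cost between consecutive stops i–j is d(i,V) + d(V,j) − d(i,j):
  between O and M: 29 + 30 − 22 = 37
  between M and W: 30 + 26 − 6 = 50
  between W and H: 26 + 19 − 31 = 14
  between H and S: 19 + 6 − 17 = 8
  between S and Z: 6 + 9 − 3 = 12
  between Z and O: 9 + 29 − 20 = 18
Cheapest insertion is between H and S, adding 8.
New total = 99 + 8 = 107.

Adding 8 miles by placing V on the H–S leg.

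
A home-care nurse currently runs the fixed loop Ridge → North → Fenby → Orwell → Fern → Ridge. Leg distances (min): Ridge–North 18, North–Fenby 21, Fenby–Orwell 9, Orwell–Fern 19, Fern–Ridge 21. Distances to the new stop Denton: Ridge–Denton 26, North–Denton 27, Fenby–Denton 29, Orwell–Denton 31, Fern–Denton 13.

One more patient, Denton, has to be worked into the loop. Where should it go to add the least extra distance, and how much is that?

Insertion cost between consecutive stops i–j is d(i,Denton) + d(Denton,j) − d(i,j):
  between Ridge and North: 26 + 27 − 18 = 35
  between North and Fenby: 27 + 29 − 21 = 35
  between Fenby and Orwell: 29 + 31 − 9 = 51
  between Orwell and Fern: 31 + 13 − 19 = 25
  between Fern and Ridge: 13 + 26 − 21 = 18
Cheapest insertion is between Fern and Ridge, adding 18.
New total = 88 + 18 = 106.

Adding 18 min by placing Denton on the Fern–Ridge leg.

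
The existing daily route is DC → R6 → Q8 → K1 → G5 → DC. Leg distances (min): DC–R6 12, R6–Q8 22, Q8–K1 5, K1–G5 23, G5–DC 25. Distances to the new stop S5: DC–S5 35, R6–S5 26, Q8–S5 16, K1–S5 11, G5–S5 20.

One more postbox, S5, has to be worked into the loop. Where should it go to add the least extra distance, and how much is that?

Minimum extra distance: 8 min, inserting S5 between K1 and G5.

Insertion cost between consecutive stops i–j is d(i,S5) + d(S5,j) − d(i,j):
  between DC and R6: 35 + 26 − 12 = 49
  between R6 and Q8: 26 + 16 − 22 = 20
  between Q8 and K1: 16 + 11 − 5 = 22
  between K1 and G5: 11 + 20 − 23 = 8
  between G5 and DC: 20 + 35 − 25 = 30
Cheapest insertion is between K1 and G5, adding 8.
New total = 87 + 8 = 95.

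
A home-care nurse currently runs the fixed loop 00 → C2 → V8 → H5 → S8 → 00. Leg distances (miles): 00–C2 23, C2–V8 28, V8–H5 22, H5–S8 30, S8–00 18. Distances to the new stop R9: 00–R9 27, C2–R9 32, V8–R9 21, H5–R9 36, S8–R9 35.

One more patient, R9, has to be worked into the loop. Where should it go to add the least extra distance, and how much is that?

Minimum extra distance: 25 miles, inserting R9 between C2 and V8.

Insertion cost between consecutive stops i–j is d(i,R9) + d(R9,j) − d(i,j):
  between 00 and C2: 27 + 32 − 23 = 36
  between C2 and V8: 32 + 21 − 28 = 25
  between V8 and H5: 21 + 36 − 22 = 35
  between H5 and S8: 36 + 35 − 30 = 41
  between S8 and 00: 35 + 27 − 18 = 44
Cheapest insertion is between C2 and V8, adding 25.
New total = 121 + 25 = 146.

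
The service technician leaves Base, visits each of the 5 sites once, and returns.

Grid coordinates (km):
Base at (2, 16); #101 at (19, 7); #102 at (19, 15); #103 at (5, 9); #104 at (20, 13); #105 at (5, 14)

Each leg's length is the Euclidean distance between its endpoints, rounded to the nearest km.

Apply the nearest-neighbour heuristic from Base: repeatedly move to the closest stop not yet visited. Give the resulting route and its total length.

From Base: distances to unvisited — #105=4, #103=8, #102=17, #104=18, #101=19. Nearest is #105 (4).
From #105: distances to unvisited — #103=5, #102=14, #104=15, #101=16. Nearest is #103 (5).
From #103: distances to unvisited — #101=14, #102=15, #104=16. Nearest is #101 (14).
From #101: distances to unvisited — #104=6, #102=8. Nearest is #104 (6).
From #104: distances to unvisited — #102=2. Nearest is #102 (2).
Return #102→Base: 17.
Total = 4 + 5 + 14 + 6 + 2 + 17 = 48.

Nearest-neighbour total = 48 km; route Base → #105 → #103 → #101 → #104 → #102 → Base.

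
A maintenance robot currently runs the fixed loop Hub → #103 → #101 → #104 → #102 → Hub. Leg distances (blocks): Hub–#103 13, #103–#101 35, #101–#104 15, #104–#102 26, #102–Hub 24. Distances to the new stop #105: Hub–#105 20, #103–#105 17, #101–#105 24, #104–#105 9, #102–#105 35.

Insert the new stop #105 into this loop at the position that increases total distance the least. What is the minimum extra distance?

Insertion cost between consecutive stops i–j is d(i,#105) + d(#105,j) − d(i,j):
  between Hub and #103: 20 + 17 − 13 = 24
  between #103 and #101: 17 + 24 − 35 = 6
  between #101 and #104: 24 + 9 − 15 = 18
  between #104 and #102: 9 + 35 − 26 = 18
  between #102 and Hub: 35 + 20 − 24 = 31
Cheapest insertion is between #103 and #101, adding 6.
New total = 113 + 6 = 119.

+6 blocks — insert #105 between #103 and #101.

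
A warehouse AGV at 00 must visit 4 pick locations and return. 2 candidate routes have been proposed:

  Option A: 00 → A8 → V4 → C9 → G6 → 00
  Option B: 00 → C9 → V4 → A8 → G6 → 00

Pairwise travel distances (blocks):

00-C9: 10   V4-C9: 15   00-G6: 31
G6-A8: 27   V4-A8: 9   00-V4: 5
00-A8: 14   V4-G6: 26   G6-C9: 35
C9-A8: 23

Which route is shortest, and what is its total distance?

92 blocks — Option B is the shortest.

Option A: 14 + 9 + 15 + 35 + 31 = 104
Option B: 10 + 15 + 9 + 27 + 31 = 92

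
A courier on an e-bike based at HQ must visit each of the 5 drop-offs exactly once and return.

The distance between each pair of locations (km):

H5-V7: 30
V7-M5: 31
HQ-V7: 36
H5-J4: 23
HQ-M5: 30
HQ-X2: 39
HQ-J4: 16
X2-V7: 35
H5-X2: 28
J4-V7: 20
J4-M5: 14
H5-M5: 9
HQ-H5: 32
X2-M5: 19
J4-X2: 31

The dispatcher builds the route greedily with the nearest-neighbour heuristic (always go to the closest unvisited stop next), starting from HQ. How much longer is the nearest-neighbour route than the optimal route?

The nearest-neighbour route is 7 km longer than optimal.

HQ: J4=16, M5=30, H5=32, V7=36, X2=39 ⇒ J4
J4: M5=14, V7=20, H5=23, X2=31 ⇒ M5
M5: H5=9, X2=19, V7=31 ⇒ H5
H5: X2=28, V7=30 ⇒ X2
X2: V7=35 ⇒ V7
NN route HQ → J4 → M5 → H5 → X2 → V7 → HQ costs 138.
Optimal: HQ → H5 → M5 → X2 → V7 → J4 → HQ costs 131 (by enumerating all 60 distinct tours).
Excess = 138 − 131 = 7.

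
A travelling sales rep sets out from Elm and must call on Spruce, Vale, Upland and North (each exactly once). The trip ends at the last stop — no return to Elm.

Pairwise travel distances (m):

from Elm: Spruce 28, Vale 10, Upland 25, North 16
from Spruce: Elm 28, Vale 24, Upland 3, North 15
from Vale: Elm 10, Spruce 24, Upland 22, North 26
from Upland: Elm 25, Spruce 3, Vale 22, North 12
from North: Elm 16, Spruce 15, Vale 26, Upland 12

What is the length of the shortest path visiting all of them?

There are 4! = 24 possible orderings.
Elm→Spruce→Vale→Upland→North: 28+24+22+12 = 86
Elm→Spruce→Vale→North→Upland: 28+24+26+12 = 90
Elm→Spruce→Upland→Vale→North: 28+3+22+26 = 79
Elm→Spruce→Upland→North→Vale: 28+3+12+26 = 69
Elm→Spruce→North→Vale→Upland: 28+15+26+22 = 91
Elm→Spruce→North→Upland→Vale: 28+15+12+22 = 77
Elm→Vale→Spruce→Upland→North: 10+24+3+12 = 49
Elm→Vale→Spruce→North→Upland: 10+24+15+12 = 61
Elm→Vale→Upland→Spruce→North: 10+22+3+15 = 50
Elm→Vale→Upland→North→Spruce: 10+22+12+15 = 59
Elm→Vale→North→Spruce→Upland: 10+26+15+3 = 54
Elm→Vale→North→Upland→Spruce: 10+26+12+3 = 51
Elm→Upland→Spruce→Vale→North: 25+3+24+26 = 78
Elm→Upland→Spruce→North→Vale: 25+3+15+26 = 69
… (10 more)
The minimum is 49.
One shortest path: Elm → Vale → Spruce → Upland → North.

Shortest open route: 49 m.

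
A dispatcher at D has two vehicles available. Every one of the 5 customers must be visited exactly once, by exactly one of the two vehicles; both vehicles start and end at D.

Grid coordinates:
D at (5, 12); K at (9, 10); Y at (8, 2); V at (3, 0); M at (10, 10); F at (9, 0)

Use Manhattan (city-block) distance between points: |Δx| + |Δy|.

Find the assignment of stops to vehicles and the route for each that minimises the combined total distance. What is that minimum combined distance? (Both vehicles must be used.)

50 — the smallest possible combined total.

Check every non-empty split of the stops between the two vehicles; for each half take its own optimal tour:
  {K} + {Y, V, M, F}: 12 + 40 = 52
  {Y} + {K, V, M, F}: 26 + 38 = 64
  {K, Y} + {V, M, F}: 28 + 38 = 66
  {V} + {K, Y, M, F}: 28 + 34 = 62
  {K, V} + {Y, M, F}: 36 + 34 = 70
  {Y, V} + {K, M, F}: 34 + 34 = 68
  … (15 splits in total)
  {K, M} + {Y, V, F}: 14 + 36 = 50  ← best
Best: vehicle 1 D → K → M → D = 14; vehicle 2 D → Y → F → V → D = 36; combined 50.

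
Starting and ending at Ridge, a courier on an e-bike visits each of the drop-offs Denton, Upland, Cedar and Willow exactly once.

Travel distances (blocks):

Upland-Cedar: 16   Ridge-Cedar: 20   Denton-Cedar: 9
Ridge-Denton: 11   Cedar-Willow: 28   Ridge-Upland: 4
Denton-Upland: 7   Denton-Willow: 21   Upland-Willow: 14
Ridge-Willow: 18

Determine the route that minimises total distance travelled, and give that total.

Minimum total distance: 66 blocks.

With 4 stops there are 4!/2 = 12 distinct round trips (a route and its reverse cost the same).
Ridge - Denton - Upland - Cedar - Willow - Ridge: 11+7+16+28+18 = 80
Ridge - Denton - Upland - Willow - Cedar - Ridge: 11+7+14+28+20 = 80
Ridge - Denton - Cedar - Upland - Willow - Ridge: 11+9+16+14+18 = 68
Ridge - Denton - Cedar - Willow - Upland - Ridge: 11+9+28+14+4 = 66
Ridge - Denton - Willow - Upland - Cedar - Ridge: 11+21+14+16+20 = 82
Ridge - Denton - Willow - Cedar - Upland - Ridge: 11+21+28+16+4 = 80
Ridge - Upland - Denton - Cedar - Willow - Ridge: 4+7+9+28+18 = 66
Ridge - Upland - Denton - Willow - Cedar - Ridge: 4+7+21+28+20 = 80
Ridge - Upland - Cedar - Denton - Willow - Ridge: 4+16+9+21+18 = 68
Ridge - Upland - Willow - Denton - Cedar - Ridge: 4+14+21+9+20 = 68
Ridge - Cedar - Denton - Upland - Willow - Ridge: 20+9+7+14+18 = 68
Ridge - Cedar - Upland - Denton - Willow - Ridge: 20+16+7+21+18 = 82
The minimum is 66.
One optimal route: Ridge → Denton → Cedar → Willow → Upland → Ridge (or its reverse).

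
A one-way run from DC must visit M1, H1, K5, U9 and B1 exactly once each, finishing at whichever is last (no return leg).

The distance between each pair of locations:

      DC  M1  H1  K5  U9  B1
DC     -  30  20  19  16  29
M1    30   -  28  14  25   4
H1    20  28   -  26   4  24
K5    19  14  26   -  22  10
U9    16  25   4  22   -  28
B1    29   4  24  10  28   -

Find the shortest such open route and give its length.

Shortest open route: 60.

There are 5! = 120 possible orderings.
DC → M1 → H1 → K5 → U9 → B1: 30+28+26+22+28 = 134
DC → M1 → H1 → K5 → B1 → U9: 30+28+26+10+28 = 122
DC → M1 → H1 → U9 → K5 → B1: 30+28+4+22+10 = 94
DC → M1 → H1 → U9 → B1 → K5: 30+28+4+28+10 = 100
DC → M1 → H1 → B1 → K5 → U9: 30+28+24+10+22 = 114
DC → M1 → H1 → B1 → U9 → K5: 30+28+24+28+22 = 132
DC → M1 → K5 → H1 → U9 → B1: 30+14+26+4+28 = 102
DC → M1 → K5 → H1 → B1 → U9: 30+14+26+24+28 = 122
DC → M1 → K5 → U9 → H1 → B1: 30+14+22+4+24 = 94
DC → M1 → K5 → U9 → B1 → H1: 30+14+22+28+24 = 118
DC → M1 → K5 → B1 → H1 → U9: 30+14+10+24+4 = 82
DC → M1 → K5 → B1 → U9 → H1: 30+14+10+28+4 = 86
DC → M1 → U9 → H1 → K5 → B1: 30+25+4+26+10 = 95
DC → M1 → U9 → H1 → B1 → K5: 30+25+4+24+10 = 93
… (106 more)
DC → H1 → U9 → K5 → B1 → M1: 20+4+22+10+4 = 60  ← best
The minimum is 60.
One shortest path: DC → H1 → U9 → K5 → B1 → M1.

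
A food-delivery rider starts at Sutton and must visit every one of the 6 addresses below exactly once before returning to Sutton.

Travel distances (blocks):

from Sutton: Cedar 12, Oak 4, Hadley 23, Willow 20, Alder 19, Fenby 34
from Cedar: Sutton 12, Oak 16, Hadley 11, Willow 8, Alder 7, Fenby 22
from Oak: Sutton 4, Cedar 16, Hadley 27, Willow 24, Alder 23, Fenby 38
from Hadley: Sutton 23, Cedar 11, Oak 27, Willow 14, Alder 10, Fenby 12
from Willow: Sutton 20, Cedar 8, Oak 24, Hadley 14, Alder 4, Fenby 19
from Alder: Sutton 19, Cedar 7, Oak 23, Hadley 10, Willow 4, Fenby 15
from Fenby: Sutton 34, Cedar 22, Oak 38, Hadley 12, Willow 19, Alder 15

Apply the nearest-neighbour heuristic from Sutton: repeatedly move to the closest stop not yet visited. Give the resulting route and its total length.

At Sutton the remaining stops are Oak 4, Cedar 12, Alder 19, Willow 20, Hadley 23, Fenby 34; go to Oak.
At Oak the remaining stops are Cedar 16, Alder 23, Willow 24, Hadley 27, Fenby 38; go to Cedar.
At Cedar the remaining stops are Alder 7, Willow 8, Hadley 11, Fenby 22; go to Alder.
At Alder the remaining stops are Willow 4, Hadley 10, Fenby 15; go to Willow.
At Willow the remaining stops are Hadley 14, Fenby 19; go to Hadley.
At Hadley the remaining stops are Fenby 12; go to Fenby.
Return Fenby→Sutton: 34.
Total = 4 + 16 + 7 + 4 + 14 + 12 + 34 = 91.

Nearest-neighbour total = 91 blocks; route Sutton → Oak → Cedar → Alder → Willow → Hadley → Fenby → Sutton.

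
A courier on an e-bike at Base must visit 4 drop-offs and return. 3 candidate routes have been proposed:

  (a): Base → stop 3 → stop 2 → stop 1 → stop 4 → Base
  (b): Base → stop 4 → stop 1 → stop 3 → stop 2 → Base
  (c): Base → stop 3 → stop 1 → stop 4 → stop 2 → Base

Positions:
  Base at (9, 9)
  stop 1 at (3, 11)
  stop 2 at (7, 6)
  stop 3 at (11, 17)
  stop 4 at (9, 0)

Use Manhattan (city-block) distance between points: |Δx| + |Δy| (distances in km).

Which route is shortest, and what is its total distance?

Shortest is (c), total 54 km.

(a): 10 + 15 + 9 + 17 + 9 = 60
(b): 9 + 17 + 14 + 15 + 5 = 60
(c): 10 + 14 + 17 + 8 + 5 = 54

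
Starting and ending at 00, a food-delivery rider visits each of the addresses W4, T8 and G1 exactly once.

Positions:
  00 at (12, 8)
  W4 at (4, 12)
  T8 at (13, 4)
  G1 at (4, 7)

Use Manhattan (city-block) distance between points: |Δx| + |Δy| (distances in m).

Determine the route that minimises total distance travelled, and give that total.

Minimum total distance: 34 m.

There are 3 distinct closed tours to check (reversals are equivalent).
00-W4-T8-G1-00: 12+17+12+9 = 50
00-W4-G1-T8-00: 12+5+12+5 = 34
00-T8-W4-G1-00: 5+17+5+9 = 36
The minimum is 34.
One optimal route: 00 → W4 → G1 → T8 → 00 (or its reverse).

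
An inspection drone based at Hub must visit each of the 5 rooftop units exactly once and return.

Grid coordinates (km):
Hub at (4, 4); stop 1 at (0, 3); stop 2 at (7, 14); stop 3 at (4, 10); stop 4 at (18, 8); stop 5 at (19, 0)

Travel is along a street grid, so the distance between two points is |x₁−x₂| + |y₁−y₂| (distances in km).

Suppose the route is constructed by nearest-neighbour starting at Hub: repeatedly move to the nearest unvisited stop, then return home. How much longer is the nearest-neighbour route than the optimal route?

Hub: stop 1=5, stop 3=6, stop 2=13, stop 4=18, stop 5=19 ⇒ stop 1
stop 1: stop 3=11, stop 2=18, stop 5=22, stop 4=23 ⇒ stop 3
stop 3: stop 2=7, stop 4=16, stop 5=25 ⇒ stop 2
stop 2: stop 4=17, stop 5=26 ⇒ stop 4
stop 4: stop 5=9 ⇒ stop 5
NN route Hub → stop 1 → stop 3 → stop 2 → stop 4 → stop 5 → Hub costs 68.
Optimal: Hub → stop 1 → stop 5 → stop 4 → stop 2 → stop 3 → Hub costs 66 (by enumerating all 60 distinct tours).
Excess = 68 − 66 = 2.

2 km longer than the optimal tour.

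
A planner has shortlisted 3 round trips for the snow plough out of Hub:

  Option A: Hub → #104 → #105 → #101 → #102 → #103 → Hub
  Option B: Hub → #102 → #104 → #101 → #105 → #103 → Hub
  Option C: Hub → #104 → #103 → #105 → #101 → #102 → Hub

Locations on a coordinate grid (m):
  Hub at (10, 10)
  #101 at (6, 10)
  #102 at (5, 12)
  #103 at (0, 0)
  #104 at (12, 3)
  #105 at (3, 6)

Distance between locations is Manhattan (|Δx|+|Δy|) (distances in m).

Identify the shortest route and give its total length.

Option A: 9 + 12 + 7 + 3 + 17 + 20 = 68
Option B: 7 + 16 + 13 + 7 + 9 + 20 = 72
Option C: 9 + 15 + 9 + 7 + 3 + 7 = 50

50 m — Option C is the shortest.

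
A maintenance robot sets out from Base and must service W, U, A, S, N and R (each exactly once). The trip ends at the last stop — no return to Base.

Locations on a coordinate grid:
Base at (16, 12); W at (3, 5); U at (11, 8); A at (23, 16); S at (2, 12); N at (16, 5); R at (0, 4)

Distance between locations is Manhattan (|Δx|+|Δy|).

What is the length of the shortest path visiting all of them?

There are 6! = 720 possible orderings.
Base→W→U→A→S→N→R: 20+11+20+25+21+17 = 114
Base→W→U→A→S→R→N: 20+11+20+25+10+17 = 103
Base→W→U→A→N→S→R: 20+11+20+18+21+10 = 100
Base→W→U→A→N→R→S: 20+11+20+18+17+10 = 96
Base→W→U→A→R→S→N: 20+11+20+35+10+21 = 117
Base→W→U→A→R→N→S: 20+11+20+35+17+21 = 124
Base→W→U→S→A→N→R: 20+11+13+25+18+17 = 104
Base→W→U→S→A→R→N: 20+11+13+25+35+17 = 121
… (712 more)
Base→A→N→U→W→R→S: 11+18+8+11+4+10 = 62  ← best
The minimum is 62.
One shortest path: Base → A → N → U → W → R → S.

Shortest open route: 62.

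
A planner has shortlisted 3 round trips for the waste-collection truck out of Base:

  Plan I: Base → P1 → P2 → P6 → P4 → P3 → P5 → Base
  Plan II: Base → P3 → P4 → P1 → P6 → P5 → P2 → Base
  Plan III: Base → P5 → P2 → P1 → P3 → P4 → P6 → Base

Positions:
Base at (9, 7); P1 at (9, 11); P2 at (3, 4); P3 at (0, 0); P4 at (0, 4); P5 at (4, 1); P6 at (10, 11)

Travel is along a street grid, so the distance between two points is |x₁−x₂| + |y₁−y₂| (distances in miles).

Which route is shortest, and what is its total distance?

Plan I: 4 + 13 + 14 + 17 + 4 + 5 + 11 = 68
Plan II: 16 + 4 + 16 + 1 + 16 + 4 + 9 = 66
Plan III: 11 + 4 + 13 + 20 + 4 + 17 + 5 = 74

Shortest is Plan II, total 66 miles.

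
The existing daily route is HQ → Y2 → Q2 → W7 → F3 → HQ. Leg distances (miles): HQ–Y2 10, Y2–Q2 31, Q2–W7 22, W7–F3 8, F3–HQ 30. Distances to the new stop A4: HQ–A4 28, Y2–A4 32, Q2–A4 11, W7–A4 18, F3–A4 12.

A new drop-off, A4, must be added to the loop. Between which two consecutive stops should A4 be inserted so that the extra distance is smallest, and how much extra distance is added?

Insertion cost between consecutive stops i–j is d(i,A4) + d(A4,j) − d(i,j):
  between HQ and Y2: 28 + 32 − 10 = 50
  between Y2 and Q2: 32 + 11 − 31 = 12
  between Q2 and W7: 11 + 18 − 22 = 7
  between W7 and F3: 18 + 12 − 8 = 22
  between F3 and HQ: 12 + 28 − 30 = 10
Cheapest insertion is between Q2 and W7, adding 7.
New total = 101 + 7 = 108.

Adding 7 miles by placing A4 on the Q2–W7 leg.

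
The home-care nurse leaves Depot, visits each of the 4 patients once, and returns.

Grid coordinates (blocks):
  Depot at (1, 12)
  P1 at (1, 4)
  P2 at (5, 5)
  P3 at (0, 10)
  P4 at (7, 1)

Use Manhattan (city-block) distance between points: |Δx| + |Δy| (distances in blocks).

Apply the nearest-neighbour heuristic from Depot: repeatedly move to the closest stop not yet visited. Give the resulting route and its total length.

Total distance 38 blocks via the nearest-neighbour route Depot → P3 → P1 → P2 → P4 → Depot.

From Depot: distances to unvisited — P3=3, P1=8, P2=11, P4=17. Nearest is P3 (3).
From P3: distances to unvisited — P1=7, P2=10, P4=16. Nearest is P1 (7).
From P1: distances to unvisited — P2=5, P4=9. Nearest is P2 (5).
From P2: distances to unvisited — P4=6. Nearest is P4 (6).
Return P4→Depot: 17.
Total = 3 + 7 + 5 + 6 + 17 = 38.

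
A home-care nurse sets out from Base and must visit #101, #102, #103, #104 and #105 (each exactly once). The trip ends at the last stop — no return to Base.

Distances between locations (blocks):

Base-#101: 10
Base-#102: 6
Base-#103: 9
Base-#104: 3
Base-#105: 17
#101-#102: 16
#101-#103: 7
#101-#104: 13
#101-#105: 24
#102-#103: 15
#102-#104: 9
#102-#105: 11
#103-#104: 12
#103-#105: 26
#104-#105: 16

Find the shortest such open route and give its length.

There are 5! = 120 possible orderings.
Base - #101 - #102 - #103 - #104 - #105: 10+16+15+12+16 = 69
Base - #101 - #102 - #103 - #105 - #104: 10+16+15+26+16 = 83
Base - #101 - #102 - #104 - #103 - #105: 10+16+9+12+26 = 73
Base - #101 - #102 - #104 - #105 - #103: 10+16+9+16+26 = 77
Base - #101 - #102 - #105 - #103 - #104: 10+16+11+26+12 = 75
Base - #101 - #102 - #105 - #104 - #103: 10+16+11+16+12 = 65
Base - #101 - #103 - #102 - #104 - #105: 10+7+15+9+16 = 57
Base - #101 - #103 - #102 - #105 - #104: 10+7+15+11+16 = 59
Base - #101 - #103 - #104 - #102 - #105: 10+7+12+9+11 = 49
Base - #101 - #103 - #104 - #105 - #102: 10+7+12+16+11 = 56
Base - #101 - #103 - #105 - #102 - #104: 10+7+26+11+9 = 63
Base - #101 - #103 - #105 - #104 - #102: 10+7+26+16+9 = 68
Base - #101 - #104 - #102 - #103 - #105: 10+13+9+15+26 = 73
Base - #101 - #104 - #102 - #105 - #103: 10+13+9+11+26 = 69
… (106 more)
The minimum is 49.
One shortest path: Base → #101 → #103 → #104 → #102 → #105.

Shortest open route: 49 blocks.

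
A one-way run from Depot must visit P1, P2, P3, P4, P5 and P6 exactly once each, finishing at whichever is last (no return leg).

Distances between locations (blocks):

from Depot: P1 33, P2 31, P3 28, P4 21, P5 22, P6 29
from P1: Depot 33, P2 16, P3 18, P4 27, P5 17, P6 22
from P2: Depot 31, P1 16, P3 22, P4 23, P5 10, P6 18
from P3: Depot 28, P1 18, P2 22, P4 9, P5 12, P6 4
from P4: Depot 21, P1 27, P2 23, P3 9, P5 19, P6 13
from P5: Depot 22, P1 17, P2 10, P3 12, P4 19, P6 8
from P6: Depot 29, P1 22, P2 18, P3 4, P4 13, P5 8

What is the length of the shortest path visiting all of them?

There are 6! = 720 possible orderings.
Depot → P1 → P2 → P3 → P4 → P5 → P6: 33+16+22+9+19+8 = 107
Depot → P1 → P2 → P3 → P4 → P6 → P5: 33+16+22+9+13+8 = 101
Depot → P1 → P2 → P3 → P5 → P4 → P6: 33+16+22+12+19+13 = 115
Depot → P1 → P2 → P3 → P5 → P6 → P4: 33+16+22+12+8+13 = 104
Depot → P1 → P2 → P3 → P6 → P4 → P5: 33+16+22+4+13+19 = 107
Depot → P1 → P2 → P3 → P6 → P5 → P4: 33+16+22+4+8+19 = 102
Depot → P1 → P2 → P4 → P3 → P5 → P6: 33+16+23+9+12+8 = 101
Depot → P1 → P2 → P4 → P3 → P6 → P5: 33+16+23+9+4+8 = 93
… (712 more)
Depot → P4 → P3 → P6 → P5 → P2 → P1: 21+9+4+8+10+16 = 68  ← best
The minimum is 68.
One shortest path: Depot → P4 → P3 → P6 → P5 → P2 → P1.

Shortest open route: 68 blocks.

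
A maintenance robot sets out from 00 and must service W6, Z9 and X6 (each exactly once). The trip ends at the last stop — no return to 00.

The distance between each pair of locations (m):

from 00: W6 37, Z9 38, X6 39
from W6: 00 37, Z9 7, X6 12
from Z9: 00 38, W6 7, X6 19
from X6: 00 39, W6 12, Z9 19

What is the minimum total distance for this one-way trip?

There are 3! = 6 possible orderings.
00→W6→Z9→X6: 37+7+19 = 63
00→W6→X6→Z9: 37+12+19 = 68
00→Z9→W6→X6: 38+7+12 = 57
00→Z9→X6→W6: 38+19+12 = 69
00→X6→W6→Z9: 39+12+7 = 58
00→X6→Z9→W6: 39+19+7 = 65
The minimum is 57.
One shortest path: 00 → Z9 → W6 → X6.

Shortest open route: 57 m.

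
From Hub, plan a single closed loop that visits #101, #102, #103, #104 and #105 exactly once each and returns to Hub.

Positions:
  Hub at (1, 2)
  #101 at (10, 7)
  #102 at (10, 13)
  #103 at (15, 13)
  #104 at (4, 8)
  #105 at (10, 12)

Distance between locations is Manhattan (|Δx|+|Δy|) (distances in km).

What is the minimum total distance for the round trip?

Hub-#101-#102-#103-#104-#105-Hub: 14+6+5+16+10+19 = 70
Hub-#101-#102-#103-#105-#104-Hub: 14+6+5+6+10+9 = 50
Hub-#101-#102-#104-#103-#105-Hub: 14+6+11+16+6+19 = 72
Hub-#101-#102-#104-#105-#103-Hub: 14+6+11+10+6+25 = 72
Hub-#101-#102-#105-#103-#104-Hub: 14+6+1+6+16+9 = 52
Hub-#101-#102-#105-#104-#103-Hub: 14+6+1+10+16+25 = 72
Hub-#101-#103-#102-#104-#105-Hub: 14+11+5+11+10+19 = 70
Hub-#101-#103-#102-#105-#104-Hub: 14+11+5+1+10+9 = 50
Hub-#101-#103-#104-#102-#105-Hub: 14+11+16+11+1+19 = 72
Hub-#101-#103-#104-#105-#102-Hub: 14+11+16+10+1+20 = 72
Hub-#101-#103-#105-#102-#104-Hub: 14+11+6+1+11+9 = 52
Hub-#101-#103-#105-#104-#102-Hub: 14+11+6+10+11+20 = 72
Hub-#101-#104-#102-#103-#105-Hub: 14+7+11+5+6+19 = 62
Hub-#101-#104-#102-#105-#103-Hub: 14+7+11+1+6+25 = 64
… (46 more)
The minimum is 50.
One optimal route: Hub → #101 → #102 → #103 → #105 → #104 → Hub (or its reverse).

Shortest round trip = 50 km.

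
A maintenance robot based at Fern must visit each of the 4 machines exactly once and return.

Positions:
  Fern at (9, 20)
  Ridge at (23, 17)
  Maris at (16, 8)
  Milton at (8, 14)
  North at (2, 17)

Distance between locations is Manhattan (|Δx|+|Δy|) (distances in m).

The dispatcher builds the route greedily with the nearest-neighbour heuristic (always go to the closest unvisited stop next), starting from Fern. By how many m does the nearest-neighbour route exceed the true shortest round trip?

Fern: Milton=7, North=10, Ridge=17, Maris=19 ⇒ Milton
Milton: North=9, Maris=14, Ridge=18 ⇒ North
North: Ridge=21, Maris=23 ⇒ Ridge
Ridge: Maris=16 ⇒ Maris
NN route Fern → Milton → North → Ridge → Maris → Fern costs 72.
Optimal: Fern → Ridge → Maris → Milton → North → Fern costs 66 (by enumerating all 12 distinct tours).
Excess = 72 − 66 = 6.

The nearest-neighbour route is 6 m longer than optimal.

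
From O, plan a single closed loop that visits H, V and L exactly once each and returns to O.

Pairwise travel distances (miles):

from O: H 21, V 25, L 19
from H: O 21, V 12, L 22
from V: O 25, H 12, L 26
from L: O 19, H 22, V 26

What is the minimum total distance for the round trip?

78 miles — the shortest possible round trip.

O → H → V → L → O: 21+12+26+19 = 78
O → H → L → V → O: 21+22+26+25 = 94
O → V → H → L → O: 25+12+22+19 = 78
The minimum is 78.
One optimal route: O → H → V → L → O (or its reverse).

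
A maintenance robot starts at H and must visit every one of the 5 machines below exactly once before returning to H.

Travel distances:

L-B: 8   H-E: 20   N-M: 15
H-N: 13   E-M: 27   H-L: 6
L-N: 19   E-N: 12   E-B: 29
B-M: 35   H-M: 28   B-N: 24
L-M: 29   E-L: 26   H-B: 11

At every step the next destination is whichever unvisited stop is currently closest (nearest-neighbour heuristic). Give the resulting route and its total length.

105 along H → L → B → N → E → M → H.

At H the remaining stops are L 6, B 11, N 13, E 20, M 28; go to L.
At L the remaining stops are B 8, N 19, E 26, M 29; go to B.
At B the remaining stops are N 24, E 29, M 35; go to N.
At N the remaining stops are E 12, M 15; go to E.
At E the remaining stops are M 27; go to M.
Return M→H: 28.
Total = 6 + 8 + 24 + 12 + 27 + 28 = 105.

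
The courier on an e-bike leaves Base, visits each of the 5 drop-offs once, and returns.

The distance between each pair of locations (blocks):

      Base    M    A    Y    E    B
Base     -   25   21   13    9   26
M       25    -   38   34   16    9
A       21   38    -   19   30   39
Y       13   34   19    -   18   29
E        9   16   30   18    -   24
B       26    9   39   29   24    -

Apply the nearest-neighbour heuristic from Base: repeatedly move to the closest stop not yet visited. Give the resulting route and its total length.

Base → [E:9 / Y:13 / A:21 / M:25 / B:26] → E (9)
E → [M:16 / Y:18 / B:24 / A:30] → M (16)
M → [B:9 / Y:34 / A:38] → B (9)
B → [Y:29 / A:39] → Y (29)
Y → [A:19] → A (19)
Return A→Base: 21.
Total = 9 + 16 + 9 + 29 + 19 + 21 = 103.

Total distance 103 blocks via the nearest-neighbour route Base → E → M → B → Y → A → Base.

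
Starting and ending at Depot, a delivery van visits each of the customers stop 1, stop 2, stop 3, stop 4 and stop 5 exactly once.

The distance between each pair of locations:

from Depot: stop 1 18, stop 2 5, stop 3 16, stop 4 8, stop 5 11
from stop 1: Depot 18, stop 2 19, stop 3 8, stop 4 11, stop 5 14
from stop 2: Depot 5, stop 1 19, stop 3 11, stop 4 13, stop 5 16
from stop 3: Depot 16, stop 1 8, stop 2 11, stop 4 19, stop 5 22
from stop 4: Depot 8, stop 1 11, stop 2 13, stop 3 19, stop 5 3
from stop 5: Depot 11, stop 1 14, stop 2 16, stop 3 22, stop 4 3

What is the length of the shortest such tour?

Depot - stop 1 - stop 2 - stop 3 - stop 4 - stop 5 - Depot: 18+19+11+19+3+11 = 81
Depot - stop 1 - stop 2 - stop 3 - stop 5 - stop 4 - Depot: 18+19+11+22+3+8 = 81
Depot - stop 1 - stop 2 - stop 4 - stop 3 - stop 5 - Depot: 18+19+13+19+22+11 = 102
Depot - stop 1 - stop 2 - stop 4 - stop 5 - stop 3 - Depot: 18+19+13+3+22+16 = 91
Depot - stop 1 - stop 2 - stop 5 - stop 3 - stop 4 - Depot: 18+19+16+22+19+8 = 102
Depot - stop 1 - stop 2 - stop 5 - stop 4 - stop 3 - Depot: 18+19+16+3+19+16 = 91
Depot - stop 1 - stop 3 - stop 2 - stop 4 - stop 5 - Depot: 18+8+11+13+3+11 = 64
Depot - stop 1 - stop 3 - stop 2 - stop 5 - stop 4 - Depot: 18+8+11+16+3+8 = 64
Depot - stop 1 - stop 3 - stop 4 - stop 2 - stop 5 - Depot: 18+8+19+13+16+11 = 85
Depot - stop 1 - stop 3 - stop 4 - stop 5 - stop 2 - Depot: 18+8+19+3+16+5 = 69
Depot - stop 1 - stop 3 - stop 5 - stop 2 - stop 4 - Depot: 18+8+22+16+13+8 = 85
Depot - stop 1 - stop 3 - stop 5 - stop 4 - stop 2 - Depot: 18+8+22+3+13+5 = 69
Depot - stop 1 - stop 4 - stop 2 - stop 3 - stop 5 - Depot: 18+11+13+11+22+11 = 86
Depot - stop 1 - stop 4 - stop 2 - stop 5 - stop 3 - Depot: 18+11+13+16+22+16 = 96
… (46 more)
Depot - stop 2 - stop 3 - stop 1 - stop 4 - stop 5 - Depot: 5+11+8+11+3+11 = 49  ← best
The minimum is 49.
One optimal route: Depot → stop 2 → stop 3 → stop 1 → stop 4 → stop 5 → Depot (or its reverse).

49 — the shortest possible round trip.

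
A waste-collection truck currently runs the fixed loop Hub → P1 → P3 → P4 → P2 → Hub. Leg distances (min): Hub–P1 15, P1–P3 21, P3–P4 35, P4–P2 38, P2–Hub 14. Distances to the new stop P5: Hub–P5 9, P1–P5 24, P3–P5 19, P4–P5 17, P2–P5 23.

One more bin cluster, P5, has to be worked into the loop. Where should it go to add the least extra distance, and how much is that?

Minimum extra distance: 1 min, inserting P5 between P3 and P4.

Insertion cost between consecutive stops i–j is d(i,P5) + d(P5,j) − d(i,j):
  between Hub and P1: 9 + 24 − 15 = 18
  between P1 and P3: 24 + 19 − 21 = 22
  between P3 and P4: 19 + 17 − 35 = 1
  between P4 and P2: 17 + 23 − 38 = 2
  between P2 and Hub: 23 + 9 − 14 = 18
Cheapest insertion is between P3 and P4, adding 1.
New total = 123 + 1 = 124.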